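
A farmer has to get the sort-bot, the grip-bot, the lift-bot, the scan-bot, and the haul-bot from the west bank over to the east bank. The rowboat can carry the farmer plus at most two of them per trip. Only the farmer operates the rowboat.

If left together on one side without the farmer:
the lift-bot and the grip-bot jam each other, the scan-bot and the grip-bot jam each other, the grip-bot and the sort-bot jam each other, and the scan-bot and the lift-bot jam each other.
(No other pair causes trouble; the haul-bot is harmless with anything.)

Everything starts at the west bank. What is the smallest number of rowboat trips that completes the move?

7

Counting alone: the farmer can take at most 2 across per trip to the east bank, so moving all 5 needs at least 3 loaded trips out, with a return between consecutive ones — at least 5 crossings.
The safety rule pushes this higher. Following every safe sequence of crossings, the most of the 5 that can be at the east bank as the rowboat arrives there on crossing 5 is 4 — never all 5.
So no plan with fewer than 7 crossings exists, and this one achieves 7:
1. Farmer goes to the east bank with the grip-bot and the lift-bot.
2. Farmer goes back to the west bank with the grip-bot.
3. Farmer goes to the east bank with the grip-bot and the sort-bot.
4. Farmer goes back to the west bank with the grip-bot.
5. Farmer goes to the east bank with the grip-bot and the haul-bot.
6. Farmer goes back to the west bank with the grip-bot.
7. Farmer goes to the east bank with the grip-bot and the scan-bot.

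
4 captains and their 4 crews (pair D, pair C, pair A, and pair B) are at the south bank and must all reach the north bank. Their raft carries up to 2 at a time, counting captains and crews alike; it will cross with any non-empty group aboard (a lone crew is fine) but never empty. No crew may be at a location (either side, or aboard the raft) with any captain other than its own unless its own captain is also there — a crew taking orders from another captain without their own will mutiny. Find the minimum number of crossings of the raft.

Following every safe sequence of crossings from the start, the most of the 8 that can be at the north bank as the raft arrives there on crossings 1, 3, 5 is 2, 3, 4 respectively; the best ever achieved is 4 of 8.
From crossing 7 on, no configuration arises that was not already reachable earlier: only 44 distinct safe configurations (who is on which side, and where the raft is) can ever be reached, none of them has everyone across, and every continuation just revisits them. So no valid plan exists.

impossible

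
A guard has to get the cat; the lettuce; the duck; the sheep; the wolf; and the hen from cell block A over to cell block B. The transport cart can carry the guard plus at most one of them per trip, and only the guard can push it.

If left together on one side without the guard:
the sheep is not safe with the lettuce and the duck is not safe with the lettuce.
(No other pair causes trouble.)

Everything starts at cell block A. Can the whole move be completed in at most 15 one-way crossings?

Yes

Yes — this plan uses 13 crossings (≤ 15):
1. Guard goes to cell block B with the lettuce.
2. Guard goes back to cell block A alone.
3. Guard goes to cell block B with the cat.
4. Guard goes back to cell block A alone.
5. Guard goes to cell block B with the duck.
6. Guard goes back to cell block A with the lettuce.
7. Guard goes to cell block B with the sheep.
8. Guard goes back to cell block A alone.
9. Guard goes to cell block B with the wolf.
10. Guard goes back to cell block A alone.
11. Guard goes to cell block B with the hen.
12. Guard goes back to cell block A alone.
13. Guard goes to cell block B with the lettuce.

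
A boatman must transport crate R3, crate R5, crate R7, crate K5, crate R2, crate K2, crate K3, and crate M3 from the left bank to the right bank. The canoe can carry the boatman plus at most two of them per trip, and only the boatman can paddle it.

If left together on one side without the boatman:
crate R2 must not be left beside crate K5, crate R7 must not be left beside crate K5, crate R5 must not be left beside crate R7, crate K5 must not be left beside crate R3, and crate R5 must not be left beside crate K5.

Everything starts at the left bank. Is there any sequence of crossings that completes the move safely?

1. Boatman goes to the right bank with crate K5 and crate R5.  [the left bank: crate K2, crate K3, crate M3, crate R2, crate R3, crate R7 | the right bank: crate K5, crate R5]
2. Boatman goes back to the left bank with crate R5.  [the left bank: crate K2, crate K3, crate M3, crate R2, crate R3, crate R5, crate R7 | the right bank: crate K5]
3. Boatman goes to the right bank with crate R3 and crate R5.  [the left bank: crate K2, crate K3, crate M3, crate R2, crate R7 | the right bank: crate K5, crate R3, crate R5]
4. Boatman goes back to the left bank with crate K5.  [the left bank: crate K2, crate K3, crate K5, crate M3, crate R2, crate R7 | the right bank: crate R3, crate R5]
5. Boatman goes to the right bank with crate R2 and crate R7.  [the left bank: crate K2, crate K3, crate K5, crate M3 | the right bank: crate R2, crate R3, crate R5, crate R7]
6. Boatman goes back to the left bank with crate R5.  [the left bank: crate K2, crate K3, crate K5, crate M3, crate R5 | the right bank: crate R2, crate R3, crate R7]
7. Boatman goes to the right bank with crate K2 and crate R5.  [the left bank: crate K3, crate K5, crate M3 | the right bank: crate K2, crate R2, crate R3, crate R5, crate R7]
8. Boatman goes back to the left bank with crate R5.  [the left bank: crate K3, crate K5, crate M3, crate R5 | the right bank: crate K2, crate R2, crate R3, crate R7]
9. Boatman goes to the right bank with crate K3 and crate R5.  [the left bank: crate K5, crate M3 | the right bank: crate K2, crate K3, crate R2, crate R3, crate R5, crate R7]
10. Boatman goes back to the left bank with crate R5.  [the left bank: crate K5, crate M3, crate R5 | the right bank: crate K2, crate K3, crate R2, crate R3, crate R7]
11. Boatman goes to the right bank with crate M3 and crate R5.  [the left bank: crate K5 | the right bank: crate K2, crate K3, crate M3, crate R2, crate R3, crate R5, crate R7]
12. Boatman goes back to the left bank with crate R5.  [the left bank: crate K5, crate R5 | the right bank: crate K2, crate K3, crate M3, crate R2, crate R3, crate R7]
13. Boatman goes to the right bank with crate K5 and crate R5.  [the left bank: — | the right bank: crate K2, crate K3, crate K5, crate M3, crate R2, crate R3, crate R5, crate R7]

Yes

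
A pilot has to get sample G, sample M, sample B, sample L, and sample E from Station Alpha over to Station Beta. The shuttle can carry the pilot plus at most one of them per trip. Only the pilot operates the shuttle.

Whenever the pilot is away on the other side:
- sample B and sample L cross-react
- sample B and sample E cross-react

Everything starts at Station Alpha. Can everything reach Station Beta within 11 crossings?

Yes

Yes — this plan uses 11 crossings (≤ 11):
1. Pilot goes to Station Beta with sample B.  [Station Alpha: sample E, sample G, sample L, sample M | Station Beta: sample B]
2. Pilot goes back to Station Alpha alone.  [Station Alpha: sample E, sample G, sample L, sample M | Station Beta: sample B]
3. Pilot goes to Station Beta with sample G.  [Station Alpha: sample E, sample L, sample M | Station Beta: sample B, sample G]
4. Pilot goes back to Station Alpha alone.  [Station Alpha: sample E, sample L, sample M | Station Beta: sample B, sample G]
5. Pilot goes to Station Beta with sample M.  [Station Alpha: sample E, sample L | Station Beta: sample B, sample G, sample M]
6. Pilot goes back to Station Alpha alone.  [Station Alpha: sample E, sample L | Station Beta: sample B, sample G, sample M]
7. Pilot goes to Station Beta with sample L.  [Station Alpha: sample E | Station Beta: sample B, sample G, sample L, sample M]
8. Pilot goes back to Station Alpha with sample B.  [Station Alpha: sample B, sample E | Station Beta: sample G, sample L, sample M]
9. Pilot goes to Station Beta with sample E.  [Station Alpha: sample B | Station Beta: sample E, sample G, sample L, sample M]
10. Pilot goes back to Station Alpha alone.  [Station Alpha: sample B | Station Beta: sample E, sample G, sample L, sample M]
11. Pilot goes to Station Beta with sample B.  [Station Alpha: — | Station Beta: sample B, sample E, sample G, sample L, sample M]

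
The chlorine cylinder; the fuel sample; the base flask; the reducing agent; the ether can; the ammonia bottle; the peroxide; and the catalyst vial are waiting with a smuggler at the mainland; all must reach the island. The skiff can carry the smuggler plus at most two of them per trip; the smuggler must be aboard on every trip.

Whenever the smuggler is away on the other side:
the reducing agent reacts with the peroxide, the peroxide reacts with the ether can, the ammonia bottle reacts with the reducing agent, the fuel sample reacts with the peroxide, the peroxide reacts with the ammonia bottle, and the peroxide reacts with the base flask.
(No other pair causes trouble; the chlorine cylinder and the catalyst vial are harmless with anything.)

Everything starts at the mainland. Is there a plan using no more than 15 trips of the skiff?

Yes — this plan uses 13 crossings (≤ 15):
1. Smuggler goes to the island with the peroxide and the reducing agent.  [the mainland: the ammonia bottle, the base flask, the catalyst vial, the chlorine cylinder, the ether can, the fuel sample | the island: the peroxide, the reducing agent]
2. Smuggler goes back to the mainland with the reducing agent.  [the mainland: the ammonia bottle, the base flask, the catalyst vial, the chlorine cylinder, the ether can, the fuel sample, the reducing agent | the island: the peroxide]
3. Smuggler goes to the island with the chlorine cylinder and the reducing agent.  [the mainland: the ammonia bottle, the base flask, the catalyst vial, the ether can, the fuel sample | the island: the chlorine cylinder, the peroxide, the reducing agent]
4. Smuggler goes back to the mainland with the reducing agent.  [the mainland: the ammonia bottle, the base flask, the catalyst vial, the ether can, the fuel sample, the reducing agent | the island: the chlorine cylinder, the peroxide]
5. Smuggler goes to the island with the fuel sample and the reducing agent.  [the mainland: the ammonia bottle, the base flask, the catalyst vial, the ether can | the island: the chlorine cylinder, the fuel sample, the peroxide, the reducing agent]
6. Smuggler goes back to the mainland with the peroxide.  [the mainland: the ammonia bottle, the base flask, the catalyst vial, the ether can, the peroxide | the island: the chlorine cylinder, the fuel sample, the reducing agent]
7. Smuggler goes to the island with the base flask and the peroxide.  [the mainland: the ammonia bottle, the catalyst vial, the ether can | the island: the base flask, the chlorine cylinder, the fuel sample, the peroxide, the reducing agent]
8. Smuggler goes back to the mainland with the peroxide.  [the mainland: the ammonia bottle, the catalyst vial, the ether can, the peroxide | the island: the base flask, the chlorine cylinder, the fuel sample, the reducing agent]
9. Smuggler goes to the island with the ammonia bottle and the ether can.  [the mainland: the catalyst vial, the peroxide | the island: the ammonia bottle, the base flask, the chlorine cylinder, the ether can, the fuel sample, the reducing agent]
10. Smuggler goes back to the mainland with the reducing agent.  [the mainland: the catalyst vial, the peroxide, the reducing agent | the island: the ammonia bottle, the base flask, the chlorine cylinder, the ether can, the fuel sample]
11. Smuggler goes to the island with the catalyst vial and the reducing agent.  [the mainland: the peroxide | the island: the ammonia bottle, the base flask, the catalyst vial, the chlorine cylinder, the ether can, the fuel sample, the reducing agent]
12. Smuggler goes back to the mainland with the reducing agent.  [the mainland: the peroxide, the reducing agent | the island: the ammonia bottle, the base flask, the catalyst vial, the chlorine cylinder, the ether can, the fuel sample]
13. Smuggler goes to the island with the peroxide and the reducing agent.  [the mainland: — | the island: the ammonia bottle, the base flask, the catalyst vial, the chlorine cylinder, the ether can, the fuel sample, the peroxide, the reducing agent]

Yes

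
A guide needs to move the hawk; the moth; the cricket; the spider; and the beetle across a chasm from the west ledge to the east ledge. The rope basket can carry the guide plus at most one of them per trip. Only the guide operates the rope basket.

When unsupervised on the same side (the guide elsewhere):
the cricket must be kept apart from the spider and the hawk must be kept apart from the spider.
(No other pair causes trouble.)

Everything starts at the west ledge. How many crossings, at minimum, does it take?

Counting alone: the guide can take at most 1 across per trip to the east ledge, so moving all 5 needs at least 5 loaded trips out, with a return between consecutive ones — at least 9 crossings.
The safety rule pushes this higher. Following every safe sequence of crossings, the most of the 5 that can be at the east ledge as the rope basket arrives there on crossing 9 is 4 — never all 5.
So no plan with fewer than 11 crossings exists, and this one achieves 11:
1. Guide goes to the east ledge with the spider.
2. Guide goes back to the west ledge alone.
3. Guide goes to the east ledge with the hawk.
4. Guide goes back to the west ledge with the spider.
5. Guide goes to the east ledge with the cricket.
6. Guide goes back to the west ledge alone.
7. Guide goes to the east ledge with the moth.
8. Guide goes back to the west ledge alone.
9. Guide goes to the east ledge with the beetle.
10. Guide goes back to the west ledge alone.
11. Guide goes to the east ledge with the spider.

11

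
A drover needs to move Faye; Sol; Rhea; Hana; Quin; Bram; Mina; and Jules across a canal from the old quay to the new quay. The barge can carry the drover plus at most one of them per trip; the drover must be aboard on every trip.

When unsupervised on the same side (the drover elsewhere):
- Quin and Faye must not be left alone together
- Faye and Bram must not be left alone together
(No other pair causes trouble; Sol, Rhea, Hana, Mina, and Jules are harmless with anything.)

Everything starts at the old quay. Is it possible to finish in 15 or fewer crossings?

Counting alone: the drover can take at most 1 across per trip to the new quay, so moving all 8 needs at least 8 loaded trips out, with a return between consecutive ones — at least 15 crossings.
The safety rule pushes this higher. Following every safe sequence of crossings, the most of the 8 that can be at the new quay as the barge arrives there on crossing 15 is 7 — never all 8.
So the move cannot be finished within 15 crossings. (The shortest complete plan takes 17:)
1. Drover goes to the new quay with Faye.
2. Drover goes back to the old quay alone.
3. Drover goes to the new quay with Sol.
4. Drover goes back to the old quay alone.
5. Drover goes to the new quay with Rhea.
6. Drover goes back to the old quay alone.
7. Drover goes to the new quay with Hana.
8. Drover goes back to the old quay alone.
9. Drover goes to the new quay with Quin.
10. Drover goes back to the old quay with Faye.
11. Drover goes to the new quay with Bram.
12. Drover goes back to the old quay alone.
13. Drover goes to the new quay with Mina.
14. Drover goes back to the old quay alone.
15. Drover goes to the new quay with Jules.
16. Drover goes back to the old quay alone.
17. Drover goes to the new quay with Faye.

No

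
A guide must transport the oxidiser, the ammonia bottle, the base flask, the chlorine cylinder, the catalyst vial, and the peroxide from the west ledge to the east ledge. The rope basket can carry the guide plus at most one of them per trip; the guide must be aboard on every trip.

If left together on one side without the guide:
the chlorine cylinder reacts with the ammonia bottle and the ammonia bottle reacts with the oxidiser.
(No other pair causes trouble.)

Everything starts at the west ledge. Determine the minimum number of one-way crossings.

13

Counting alone: the guide can take at most 1 across per trip to the east ledge, so moving all 6 needs at least 6 loaded trips out, with a return between consecutive ones — at least 11 crossings.
The safety rule pushes this higher. Following every safe sequence of crossings, the most of the 6 that can be at the east ledge as the rope basket arrives there on crossing 11 is 5 — never all 6.
So no plan with fewer than 13 crossings exists, and this one achieves 13:
1. Guide goes to the east ledge with the ammonia bottle.  [the west ledge: the base flask, the catalyst vial, the chlorine cylinder, the oxidiser, the peroxide | the east ledge: the ammonia bottle]
2. Guide goes back to the west ledge alone.  [the west ledge: the base flask, the catalyst vial, the chlorine cylinder, the oxidiser, the peroxide | the east ledge: the ammonia bottle]
3. Guide goes to the east ledge with the oxidiser.  [the west ledge: the base flask, the catalyst vial, the chlorine cylinder, the peroxide | the east ledge: the ammonia bottle, the oxidiser]
4. Guide goes back to the west ledge with the ammonia bottle.  [the west ledge: the ammonia bottle, the base flask, the catalyst vial, the chlorine cylinder, the peroxide | the east ledge: the oxidiser]
5. Guide goes to the east ledge with the chlorine cylinder.  [the west ledge: the ammonia bottle, the base flask, the catalyst vial, the peroxide | the east ledge: the chlorine cylinder, the oxidiser]
6. Guide goes back to the west ledge alone.  [the west ledge: the ammonia bottle, the base flask, the catalyst vial, the peroxide | the east ledge: the chlorine cylinder, the oxidiser]
7. Guide goes to the east ledge with the base flask.  [the west ledge: the ammonia bottle, the catalyst vial, the peroxide | the east ledge: the base flask, the chlorine cylinder, the oxidiser]
8. Guide goes back to the west ledge alone.  [the west ledge: the ammonia bottle, the catalyst vial, the peroxide | the east ledge: the base flask, the chlorine cylinder, the oxidiser]
9. Guide goes to the east ledge with the catalyst vial.  [the west ledge: the ammonia bottle, the peroxide | the east ledge: the base flask, the catalyst vial, the chlorine cylinder, the oxidiser]
10. Guide goes back to the west ledge alone.  [the west ledge: the ammonia bottle, the peroxide | the east ledge: the base flask, the catalyst vial, the chlorine cylinder, the oxidiser]
11. Guide goes to the east ledge with the peroxide.  [the west ledge: the ammonia bottle | the east ledge: the base flask, the catalyst vial, the chlorine cylinder, the oxidiser, the peroxide]
12. Guide goes back to the west ledge alone.  [the west ledge: the ammonia bottle | the east ledge: the base flask, the catalyst vial, the chlorine cylinder, the oxidiser, the peroxide]
13. Guide goes to the east ledge with the ammonia bottle.  [the west ledge: — | the east ledge: the ammonia bottle, the base flask, the catalyst vial, the chlorine cylinder, the oxidiser, the peroxide]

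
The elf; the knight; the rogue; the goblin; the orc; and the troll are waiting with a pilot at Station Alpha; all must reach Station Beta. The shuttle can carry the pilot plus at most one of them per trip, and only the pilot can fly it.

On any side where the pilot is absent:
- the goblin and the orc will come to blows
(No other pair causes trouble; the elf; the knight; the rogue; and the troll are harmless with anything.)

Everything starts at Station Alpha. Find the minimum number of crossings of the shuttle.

11

Counting alone: the pilot can take at most 1 across per trip to Station Beta, so moving all 6 needs at least 6 loaded trips out, with a return between consecutive ones — at least 11 crossings.
The plan below uses exactly 11 crossings, so it is optimal:
1. Pilot goes to Station Beta with the goblin.  [Station Alpha: the elf, the knight, the orc, the rogue, the troll | Station Beta: the goblin]
2. Pilot goes back to Station Alpha alone.  [Station Alpha: the elf, the knight, the orc, the rogue, the troll | Station Beta: the goblin]
3. Pilot goes to Station Beta with the elf.  [Station Alpha: the knight, the orc, the rogue, the troll | Station Beta: the elf, the goblin]
4. Pilot goes back to Station Alpha alone.  [Station Alpha: the knight, the orc, the rogue, the troll | Station Beta: the elf, the goblin]
5. Pilot goes to Station Beta with the knight.  [Station Alpha: the orc, the rogue, the troll | Station Beta: the elf, the goblin, the knight]
6. Pilot goes back to Station Alpha alone.  [Station Alpha: the orc, the rogue, the troll | Station Beta: the elf, the goblin, the knight]
7. Pilot goes to Station Beta with the rogue.  [Station Alpha: the orc, the troll | Station Beta: the elf, the goblin, the knight, the rogue]
8. Pilot goes back to Station Alpha alone.  [Station Alpha: the orc, the troll | Station Beta: the elf, the goblin, the knight, the rogue]
9. Pilot goes to Station Beta with the troll.  [Station Alpha: the orc | Station Beta: the elf, the goblin, the knight, the rogue, the troll]
10. Pilot goes back to Station Alpha alone.  [Station Alpha: the orc | Station Beta: the elf, the goblin, the knight, the rogue, the troll]
11. Pilot goes to Station Beta with the orc.  [Station Alpha: — | Station Beta: the elf, the goblin, the knight, the orc, the rogue, the troll]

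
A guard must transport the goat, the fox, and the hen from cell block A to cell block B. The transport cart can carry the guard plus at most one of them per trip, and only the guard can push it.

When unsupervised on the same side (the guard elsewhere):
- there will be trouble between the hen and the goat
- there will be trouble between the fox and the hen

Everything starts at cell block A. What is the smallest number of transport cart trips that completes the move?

7

Counting alone: the guard can take at most 1 across per trip to cell block B, so moving all 3 needs at least 3 loaded trips out, with a return between consecutive ones — at least 5 crossings.
The safety rule pushes this higher. Following every safe sequence of crossings, the most of the 3 that can be at cell block B as the transport cart arrives there on crossing 5 is 2 — never all 3.
So no plan with fewer than 7 crossings exists, and this one achieves 7:
1. Guard goes to cell block B with the hen.  [cell block A: the fox, the goat | cell block B: the hen]
2. Guard goes back to cell block A alone.  [cell block A: the fox, the goat | cell block B: the hen]
3. Guard goes to cell block B with the goat.  [cell block A: the fox | cell block B: the goat, the hen]
4. Guard goes back to cell block A with the hen.  [cell block A: the fox, the hen | cell block B: the goat]
5. Guard goes to cell block B with the fox.  [cell block A: the hen | cell block B: the fox, the goat]
6. Guard goes back to cell block A alone.  [cell block A: the hen | cell block B: the fox, the goat]
7. Guard goes to cell block B with the hen.  [cell block A: — | cell block B: the fox, the goat, the hen]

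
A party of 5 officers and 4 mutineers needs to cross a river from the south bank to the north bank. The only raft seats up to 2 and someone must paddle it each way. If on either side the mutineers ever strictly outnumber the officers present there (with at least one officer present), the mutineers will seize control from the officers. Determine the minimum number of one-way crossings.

Counting alone: each trip to the north bank takes at most 2 across and each return brings at least 1 back, so after t trips out (and t−1 returns) at most 2t − (t−1) of the 9 are across; that first reaches 9 at t = 8, so at least 15 crossings are needed.
The plan below uses exactly 15 crossings, so it is optimal:
1. 2 mutineers → the north bank.  (the south bank: 5O 2M; the north bank: 0O 2M)
2. 1 mutineer ← the south bank.  (the south bank: 5O 3M; the north bank: 0O 1M)
3. 2 mutineers → the north bank.  (the south bank: 5O 1M; the north bank: 0O 3M)
4. 1 mutineer ← the south bank.  (the south bank: 5O 2M; the north bank: 0O 2M)
5. 2 officers → the north bank.  (the south bank: 3O 2M; the north bank: 2O 2M)
6. 1 mutineer ← the south bank.  (the south bank: 3O 3M; the north bank: 2O 1M)
7. 1 officer and 1 mutineer → the north bank.  (the south bank: 2O 2M; the north bank: 3O 2M)
8. 1 officer ← the south bank.  (the south bank: 3O 2M; the north bank: 2O 2M)
9. 1 officer and 1 mutineer → the north bank.  (the south bank: 2O 1M; the north bank: 3O 3M)
10. 1 mutineer ← the south bank.  (the south bank: 2O 2M; the north bank: 3O 2M)
11. 1 officer and 1 mutineer → the north bank.  (the south bank: 1O 1M; the north bank: 4O 3M)
12. 1 officer ← the south bank.  (the south bank: 2O 1M; the north bank: 3O 3M)
13. 1 officer and 1 mutineer → the north bank.  (the south bank: 1O 0M; the north bank: 4O 4M)
14. 1 mutineer ← the south bank.  (the south bank: 1O 1M; the north bank: 4O 3M)
15. 1 officer and 1 mutineer → the north bank.  (the south bank: 0O 0M; the north bank: 5O 4M)

15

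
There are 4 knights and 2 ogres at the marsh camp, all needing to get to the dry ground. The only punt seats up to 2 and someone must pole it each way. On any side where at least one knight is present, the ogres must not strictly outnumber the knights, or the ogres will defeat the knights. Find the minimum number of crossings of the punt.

9

Counting alone: each trip to the dry ground takes at most 2 across and each return brings at least 1 back, so after t trips out (and t−1 returns) at most 2t − (t−1) of the 6 are across; that first reaches 6 at t = 5, so at least 9 crossings are needed.
The plan below uses exactly 9 crossings, so it is optimal:
1. 2 ogres → the dry ground.  (the marsh camp: 4K 0O; the dry ground: 0K 2O)
2. 1 ogre ← the marsh camp.  (the marsh camp: 4K 1O; the dry ground: 0K 1O)
3. 2 knights → the dry ground.  (the marsh camp: 2K 1O; the dry ground: 2K 1O)
4. 1 ogre ← the marsh camp.  (the marsh camp: 2K 2O; the dry ground: 2K 0O)
5. 2 ogres → the dry ground.  (the marsh camp: 2K 0O; the dry ground: 2K 2O)
6. 1 ogre ← the marsh camp.  (the marsh camp: 2K 1O; the dry ground: 2K 1O)
7. 1 knight and 1 ogre → the dry ground.  (the marsh camp: 1K 0O; the dry ground: 3K 2O)
8. 1 ogre ← the marsh camp.  (the marsh camp: 1K 1O; the dry ground: 3K 1O)
9. 1 knight and 1 ogre → the dry ground.  (the marsh camp: 0K 0O; the dry ground: 4K 2O)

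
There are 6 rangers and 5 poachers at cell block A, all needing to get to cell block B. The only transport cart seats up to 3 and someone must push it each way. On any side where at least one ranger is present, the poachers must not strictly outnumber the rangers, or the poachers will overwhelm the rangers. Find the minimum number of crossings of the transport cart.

9

Counting alone: each trip to cell block B takes at most 3 across and each return brings at least 1 back, so after t trips out (and t−1 returns) at most 3t − (t−1) of the 11 are across; that first reaches 11 at t = 5, so at least 9 crossings are needed.
The plan below uses exactly 9 crossings, so it is optimal:
1. 3 poachers → cell block B.  (cell block A: 6R 2P; cell block B: 0R 3P)
2. 1 poacher ← cell block A.  (cell block A: 6R 3P; cell block B: 0R 2P)
3. 3 rangers → cell block B.  (cell block A: 3R 3P; cell block B: 3R 2P)
4. 1 ranger ← cell block A.  (cell block A: 4R 3P; cell block B: 2R 2P)
5. 2 rangers and 1 poacher → cell block B.  (cell block A: 2R 2P; cell block B: 4R 3P)
6. 1 ranger ← cell block A.  (cell block A: 3R 2P; cell block B: 3R 3P)
7. 2 rangers and 1 poacher → cell block B.  (cell block A: 1R 1P; cell block B: 5R 4P)
8. 1 ranger ← cell block A.  (cell block A: 2R 1P; cell block B: 4R 4P)
9. 2 rangers and 1 poacher → cell block B.  (cell block A: 0R 0P; cell block B: 6R 5P)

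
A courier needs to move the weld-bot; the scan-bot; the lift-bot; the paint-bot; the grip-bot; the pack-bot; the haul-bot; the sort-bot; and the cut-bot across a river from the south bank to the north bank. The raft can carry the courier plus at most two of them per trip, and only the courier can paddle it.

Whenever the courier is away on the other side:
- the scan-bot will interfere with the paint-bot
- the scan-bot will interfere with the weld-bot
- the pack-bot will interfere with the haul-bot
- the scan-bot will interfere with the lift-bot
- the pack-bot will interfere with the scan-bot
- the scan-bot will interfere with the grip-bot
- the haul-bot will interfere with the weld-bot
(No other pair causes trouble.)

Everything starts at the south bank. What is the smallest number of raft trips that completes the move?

Counting alone: the courier can take at most 2 across per trip to the north bank, so moving all 9 needs at least 5 loaded trips out, with a return between consecutive ones — at least 9 crossings.
The safety rule pushes this higher. Following every safe sequence of crossings, the most of the 9 that can be at the north bank as the raft arrives there on crossing 9 is 8 — never all 9.
So no plan with fewer than 11 crossings exists, and this one achieves 11:
1. Courier goes to the north bank with the haul-bot and the scan-bot.  [the south bank: the cut-bot, the grip-bot, the lift-bot, the pack-bot, the paint-bot, the sort-bot, the weld-bot | the north bank: the haul-bot, the scan-bot]
2. Courier goes back to the south bank alone.  [the south bank: the cut-bot, the grip-bot, the lift-bot, the pack-bot, the paint-bot, the sort-bot, the weld-bot | the north bank: the haul-bot, the scan-bot]
3. Courier goes to the north bank with the lift-bot and the weld-bot.  [the south bank: the cut-bot, the grip-bot, the pack-bot, the paint-bot, the sort-bot | the north bank: the haul-bot, the lift-bot, the scan-bot, the weld-bot]
4. Courier goes back to the south bank with the haul-bot and the scan-bot.  [the south bank: the cut-bot, the grip-bot, the haul-bot, the pack-bot, the paint-bot, the scan-bot, the sort-bot | the north bank: the lift-bot, the weld-bot]
5. Courier goes to the north bank with the pack-bot and the scan-bot.  [the south bank: the cut-bot, the grip-bot, the haul-bot, the paint-bot, the sort-bot | the north bank: the lift-bot, the pack-bot, the scan-bot, the weld-bot]
6. Courier goes back to the south bank with the scan-bot.  [the south bank: the cut-bot, the grip-bot, the haul-bot, the paint-bot, the scan-bot, the sort-bot | the north bank: the lift-bot, the pack-bot, the weld-bot]
7. Courier goes to the north bank with the grip-bot and the paint-bot.  [the south bank: the cut-bot, the haul-bot, the scan-bot, the sort-bot | the north bank: the grip-bot, the lift-bot, the pack-bot, the paint-bot, the weld-bot]
8. Courier goes back to the south bank alone.  [the south bank: the cut-bot, the haul-bot, the scan-bot, the sort-bot | the north bank: the grip-bot, the lift-bot, the pack-bot, the paint-bot, the weld-bot]
9. Courier goes to the north bank with the cut-bot and the sort-bot.  [the south bank: the haul-bot, the scan-bot | the north bank: the cut-bot, the grip-bot, the lift-bot, the pack-bot, the paint-bot, the sort-bot, the weld-bot]
10. Courier goes back to the south bank alone.  [the south bank: the haul-bot, the scan-bot | the north bank: the cut-bot, the grip-bot, the lift-bot, the pack-bot, the paint-bot, the sort-bot, the weld-bot]
11. Courier goes to the north bank with the haul-bot and the scan-bot.  [the south bank: — | the north bank: the cut-bot, the grip-bot, the haul-bot, the lift-bot, the pack-bot, the paint-bot, the scan-bot, the sort-bot, the weld-bot]

11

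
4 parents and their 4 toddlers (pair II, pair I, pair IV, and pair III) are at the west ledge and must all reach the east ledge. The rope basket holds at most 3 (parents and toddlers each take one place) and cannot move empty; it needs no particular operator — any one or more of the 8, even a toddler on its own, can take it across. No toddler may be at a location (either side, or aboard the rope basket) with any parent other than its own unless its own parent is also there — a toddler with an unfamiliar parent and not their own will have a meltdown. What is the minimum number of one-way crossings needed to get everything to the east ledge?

Counting alone: each trip to the east ledge takes at most 3 across and each return brings at least 1 back, so after t trips out (and t−1 returns) at most 3t − (t−1) of the 8 are across; that first reaches 8 at t = 4, so at least 7 crossings are needed.
The safety rule pushes this higher. Following every safe sequence of crossings, the most of the 8 that can be at the east ledge as the rope basket arrives there on crossing 7 is 7 — never all 8.
So no plan with fewer than 9 crossings exists, and this one achieves 9:
1. parent II and toddler II cross → the east ledge.
2. parent II crosses ← the west ledge.
3. parent I, parent II, and toddler I cross → the east ledge.
4. parent II and toddler II cross ← the west ledge.
5. parent II, parent III, and parent IV cross → the east ledge.
6. toddler I crosses ← the west ledge.
7. toddler I and toddler II cross → the east ledge.
8. toddler II crosses ← the west ledge.
9. toddler II, toddler III, and toddler IV cross → the east ledge.

9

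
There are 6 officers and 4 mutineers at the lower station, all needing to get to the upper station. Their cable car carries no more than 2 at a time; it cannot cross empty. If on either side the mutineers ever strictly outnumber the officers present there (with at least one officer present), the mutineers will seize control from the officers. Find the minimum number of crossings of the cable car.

Counting alone: each trip to the upper station takes at most 2 across and each return brings at least 1 back, so after t trips out (and t−1 returns) at most 2t − (t−1) of the 10 are across; that first reaches 10 at t = 9, so at least 17 crossings are needed.
The plan below uses exactly 17 crossings, so it is optimal:
1. 2 mutineers → the upper station.  (the lower station: 6O 2M; the upper station: 0O 2M)
2. 1 mutineer ← the lower station.  (the lower station: 6O 3M; the upper station: 0O 1M)
3. 2 mutineers → the upper station.  (the lower station: 6O 1M; the upper station: 0O 3M)
4. 1 mutineer ← the lower station.  (the lower station: 6O 2M; the upper station: 0O 2M)
5. 2 officers → the upper station.  (the lower station: 4O 2M; the upper station: 2O 2M)
6. 1 mutineer ← the lower station.  (the lower station: 4O 3M; the upper station: 2O 1M)
7. 1 officer and 1 mutineer → the upper station.  (the lower station: 3O 2M; the upper station: 3O 2M)
8. 1 mutineer ← the lower station.  (the lower station: 3O 3M; the upper station: 3O 1M)
9. 2 mutineers → the upper station.  (the lower station: 3O 1M; the upper station: 3O 3M)
10. 1 mutineer ← the lower station.  (the lower station: 3O 2M; the upper station: 3O 2M)
11. 1 officer and 1 mutineer → the upper station.  (the lower station: 2O 1M; the upper station: 4O 3M)
12. 1 mutineer ← the lower station.  (the lower station: 2O 2M; the upper station: 4O 2M)
13. 2 mutineers → the upper station.  (the lower station: 2O 0M; the upper station: 4O 4M)
14. 1 mutineer ← the lower station.  (the lower station: 2O 1M; the upper station: 4O 3M)
15. 1 officer and 1 mutineer → the upper station.  (the lower station: 1O 0M; the upper station: 5O 4M)
16. 1 mutineer ← the lower station.  (the lower station: 1O 1M; the upper station: 5O 3M)
17. 1 officer and 1 mutineer → the upper station.  (the lower station: 0O 0M; the upper station: 6O 4M)

17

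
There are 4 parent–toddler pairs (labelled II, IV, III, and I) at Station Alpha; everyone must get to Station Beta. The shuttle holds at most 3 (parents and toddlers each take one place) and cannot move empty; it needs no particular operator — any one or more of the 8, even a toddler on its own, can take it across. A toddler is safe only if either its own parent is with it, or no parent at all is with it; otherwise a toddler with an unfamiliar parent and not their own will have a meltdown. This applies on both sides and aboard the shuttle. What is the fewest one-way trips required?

9

Counting alone: each trip to Station Beta takes at most 3 across and each return brings at least 1 back, so after t trips out (and t−1 returns) at most 3t − (t−1) of the 8 are across; that first reaches 8 at t = 4, so at least 7 crossings are needed.
The safety rule pushes this higher. Following every safe sequence of crossings, the most of the 8 that can be at Station Beta as the shuttle arrives there on crossing 7 is 7 — never all 8.
So no plan with fewer than 9 crossings exists, and this one achieves 9:
1. parent II and toddler II cross → Station Beta.
2. parent II crosses ← Station Alpha.
3. parent II, parent IV, and toddler IV cross → Station Beta.
4. parent II and toddler II cross ← Station Alpha.
5. parent I, parent II, and parent III cross → Station Beta.
6. toddler IV crosses ← Station Alpha.
7. toddler II and toddler IV cross → Station Beta.
8. toddler II crosses ← Station Alpha.
9. toddler I, toddler II, and toddler III cross → Station Beta.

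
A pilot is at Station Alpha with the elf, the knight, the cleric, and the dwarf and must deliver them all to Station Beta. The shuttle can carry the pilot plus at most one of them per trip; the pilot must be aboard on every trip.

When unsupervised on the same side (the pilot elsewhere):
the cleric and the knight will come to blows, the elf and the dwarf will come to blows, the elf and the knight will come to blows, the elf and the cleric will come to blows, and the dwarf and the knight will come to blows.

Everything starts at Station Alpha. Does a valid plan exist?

No

Whatever the first load, the items left behind include a forbidden pair without the pilot. No opening move is safe, so no plan exists.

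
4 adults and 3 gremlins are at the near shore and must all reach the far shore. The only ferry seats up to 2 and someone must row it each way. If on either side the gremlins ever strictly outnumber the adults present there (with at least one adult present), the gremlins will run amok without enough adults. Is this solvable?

1. 2 gremlins → the far shore.  (the near shore: 4A 1G; the far shore: 0A 2G)
2. 1 gremlin ← the near shore.  (the near shore: 4A 2G; the far shore: 0A 1G)
3. 2 gremlins → the far shore.  (the near shore: 4A 0G; the far shore: 0A 3G)
4. 1 gremlin ← the near shore.  (the near shore: 4A 1G; the far shore: 0A 2G)
5. 2 adults → the far shore.  (the near shore: 2A 1G; the far shore: 2A 2G)
6. 1 gremlin ← the near shore.  (the near shore: 2A 2G; the far shore: 2A 1G)
7. 1 adult and 1 gremlin → the far shore.  (the near shore: 1A 1G; the far shore: 3A 2G)
8. 1 adult ← the near shore.  (the near shore: 2A 1G; the far shore: 2A 2G)
9. 1 adult and 1 gremlin → the far shore.  (the near shore: 1A 0G; the far shore: 3A 3G)
10. 1 gremlin ← the near shore.  (the near shore: 1A 1G; the far shore: 3A 2G)
11. 1 adult and 1 gremlin → the far shore.  (the near shore: 0A 0G; the far shore: 4A 3G)

Yes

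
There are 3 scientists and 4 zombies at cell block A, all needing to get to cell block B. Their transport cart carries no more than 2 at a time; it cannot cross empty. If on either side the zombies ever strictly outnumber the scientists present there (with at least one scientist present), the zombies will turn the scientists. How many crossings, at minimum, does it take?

The zombies already outnumber the scientists at cell block A before anyone moves, so the starting position itself is disallowed.

impossible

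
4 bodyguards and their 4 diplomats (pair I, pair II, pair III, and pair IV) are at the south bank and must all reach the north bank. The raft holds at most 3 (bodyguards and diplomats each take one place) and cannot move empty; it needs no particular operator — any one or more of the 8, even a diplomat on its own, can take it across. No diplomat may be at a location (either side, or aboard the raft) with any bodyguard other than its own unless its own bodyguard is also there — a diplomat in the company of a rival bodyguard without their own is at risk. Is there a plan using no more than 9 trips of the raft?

Yes — this plan uses 9 crossings (≤ 9):
1. bodyguard I and diplomat I cross → the north bank.
2. bodyguard I crosses ← the south bank.
3. bodyguard I, bodyguard II, and diplomat II cross → the north bank.
4. bodyguard I and diplomat I cross ← the south bank.
5. bodyguard I, bodyguard III, and bodyguard IV cross → the north bank.
6. diplomat II crosses ← the south bank.
7. diplomat I and diplomat II cross → the north bank.
8. diplomat I crosses ← the south bank.
9. diplomat I, diplomat III, and diplomat IV cross → the north bank.

Yes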